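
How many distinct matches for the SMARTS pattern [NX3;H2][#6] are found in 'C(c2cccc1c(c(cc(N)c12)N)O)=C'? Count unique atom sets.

2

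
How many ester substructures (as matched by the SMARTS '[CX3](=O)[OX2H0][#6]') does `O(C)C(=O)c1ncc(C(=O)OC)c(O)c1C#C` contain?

2

[CX3](=O)[OX2H0][#6] is the SMARTS for an ester: a carbonyl carbon bonded to an oxygen that is itself bonded to carbon (no H on that O).
The molecule carries 2 separate instances of a methyl-ester group (-C(=O)OCH3) meeting every constraint; each maps to a distinct set of atoms, giving 2 matches.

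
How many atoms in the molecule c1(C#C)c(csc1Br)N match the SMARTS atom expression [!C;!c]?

The query [!C;!c] means: neither aliphatic nor aromatic carbon — same as [!#6].
Check the 9 heavy atoms by environment: 1× s (aromatic) → match; 4× c (aromatic) → no; 2× C → no; 1× N → match; 1× Br → match.
Summing the matching environments: 1 + 1 + 1 = 3 matching atoms.

3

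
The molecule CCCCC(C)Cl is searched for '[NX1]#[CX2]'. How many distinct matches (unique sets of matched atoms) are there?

0

[NX1]#[CX2] is the SMARTS for a nitrile: a nitrogen triple-bonded to a two-connected carbon.
No fragment in the molecule satisfies every constraint, giving 0 matches.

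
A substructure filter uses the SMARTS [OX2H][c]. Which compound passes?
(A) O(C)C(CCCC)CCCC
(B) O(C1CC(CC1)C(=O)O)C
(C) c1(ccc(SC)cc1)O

C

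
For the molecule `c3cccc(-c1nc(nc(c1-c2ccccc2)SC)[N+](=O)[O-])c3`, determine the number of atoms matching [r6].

The query [r6] means: r6 matches atoms in a six-membered ring.
Check the 23 heavy atoms by environment: 2× n (aromatic, in 6-ring) → match; 16× c (aromatic, in 6-ring) → match; 1× S (acyclic) → no; 1× C (acyclic) → no; 1× N (charge +1, acyclic) → no; 1× O (charge -1, acyclic) → no; 1× O (acyclic) → no.
Summing the matching environments: 2 + 16 = 18 matching atoms.

18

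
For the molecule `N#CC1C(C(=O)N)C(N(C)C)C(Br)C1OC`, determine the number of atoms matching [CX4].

8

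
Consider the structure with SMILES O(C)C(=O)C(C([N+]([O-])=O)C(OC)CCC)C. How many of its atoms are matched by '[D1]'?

The query [D1] means: atom with exactly one heavy-atom neighbour (degree 1).
Check the 16 heavy atoms by environment: 4× C (D1) → match; 4× C (D3) → no; 2× C (D2) → no; 2× O (D2) → no; 2× O (D1) → match; 1× N (charge +1, D3) → no; 1× O (charge -1, D1) → match.
Summing the matching environments: 4 + 2 + 1 = 7 matching atoms.

7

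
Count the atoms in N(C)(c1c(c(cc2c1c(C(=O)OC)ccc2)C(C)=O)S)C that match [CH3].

4

The query [CH3] means: aliphatic carbon with exactly three hydrogens.
Check the 21 heavy atoms by environment: 6× c (aromatic, H0) → no; 4× c (aromatic, H1) → no; 2× C (H0) → no; 3× O (H0) → no; 4× C (H3) → match; 1× N (H0) → no; 1× S (H1) → no.
That gives 4 matching atoms.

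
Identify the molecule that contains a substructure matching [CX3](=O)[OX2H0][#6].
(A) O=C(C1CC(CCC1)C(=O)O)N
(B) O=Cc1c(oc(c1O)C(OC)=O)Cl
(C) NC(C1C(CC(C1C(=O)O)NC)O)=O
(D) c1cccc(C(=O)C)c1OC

[CX3](=O)[OX2H0][#6] describes a carbonyl carbon bonded to an oxygen that is itself bonded to carbon (no H on that O) (an ester).
(A) has a primary amide (-C(=O)NH2) but the carbonyl is bonded to N, not to an O-C linkage.
(B) contains a methyl-ester group (-C(=O)OCH3), which satisfies every atom and bond constraint.
(C) has a primary amide (-C(=O)NH2) but the carbonyl is bonded to N, not to an O-C linkage.
(D) has a methoxy ether (-OCH3) but the ether oxygen is not adjacent to a C=O carbon.
So the answer is (B).

B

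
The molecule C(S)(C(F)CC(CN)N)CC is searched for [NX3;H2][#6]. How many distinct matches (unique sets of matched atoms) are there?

2

[NX3;H2][#6] is the SMARTS for a primary amine: a trivalent nitrogen with two H attached to carbon.
The molecule carries 2 separate instances of a primary amino group (-NH2) meeting every constraint; each maps to a distinct set of atoms, giving 2 matches.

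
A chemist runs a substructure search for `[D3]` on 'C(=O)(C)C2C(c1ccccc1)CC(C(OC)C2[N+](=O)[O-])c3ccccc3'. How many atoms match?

9

Check the 26 heavy atoms by environment: 6× C (D3) → match; 1× C (D2) → no; 1× O (D2) → no; 2× C (D1) → no; 2× O (D1) → no; 1× N (charge +1, D3) → match; 1× O (charge -1, D1) → no; 2× c (aromatic, D3) → match; 10× c (aromatic, D2) → no.
Summing the matching environments: 6 + 1 + 2 = 9 matching atoms.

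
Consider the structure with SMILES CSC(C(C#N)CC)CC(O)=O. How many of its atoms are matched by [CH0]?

The query [CH0] means: aliphatic carbon with no attached hydrogen.
Check the 12 heavy atoms by environment: 2× C (H2) → no; 2× C (H1) → no; 1× S (H0) → no; 2× C (H3) → no; 2× C (H0) → match; 1× O (H0) → no; 1× O (H1) → no; 1× N (H0) → no.
That gives 2 matching atoms.

2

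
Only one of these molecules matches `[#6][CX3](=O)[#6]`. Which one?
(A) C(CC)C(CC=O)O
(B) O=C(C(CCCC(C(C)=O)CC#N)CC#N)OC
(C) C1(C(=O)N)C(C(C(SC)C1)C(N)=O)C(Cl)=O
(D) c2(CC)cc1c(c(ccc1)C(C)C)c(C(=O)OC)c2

B

[#6][CX3](=O)[#6] describes a carbonyl carbon (no H) flanked by two carbons (a ketone).
(A) has an aldehyde (-CHO) but the carbonyl carbon has H1, so it is not flanked by two carbons.
(B) contains an acetyl/ketone group (-C(=O)CH3), which satisfies every atom and bond constraint.
(C) has a primary amide (-C(=O)NH2) but one neighbour of the carbonyl carbon is N, not C.
(D) has a methyl-ester group (-C(=O)OCH3) but one neighbour of the carbonyl carbon is O, not C.
So the answer is (B).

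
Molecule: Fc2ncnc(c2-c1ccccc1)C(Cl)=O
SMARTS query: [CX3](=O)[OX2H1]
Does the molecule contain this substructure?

No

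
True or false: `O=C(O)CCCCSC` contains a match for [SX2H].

The pattern [SX2H] describes an aliphatic sulfur with two connections, one being H — a thiol.
The closest candidate here is a methylthio ether (-SCH3), but the sulfur has H0 (bonded to two carbons), not H1. No other fragment satisfies the full query, so there is no match.

False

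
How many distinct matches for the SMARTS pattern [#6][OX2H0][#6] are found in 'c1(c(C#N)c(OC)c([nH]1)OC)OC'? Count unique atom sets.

3

[#6][OX2H0][#6] is the SMARTS for an ether: an aliphatic oxygen bridging two carbons with no H on the oxygen.
The molecule carries 3 separate instances of a methoxy ether (-OCH3) meeting every constraint; each maps to a distinct set of atoms, giving 3 matches.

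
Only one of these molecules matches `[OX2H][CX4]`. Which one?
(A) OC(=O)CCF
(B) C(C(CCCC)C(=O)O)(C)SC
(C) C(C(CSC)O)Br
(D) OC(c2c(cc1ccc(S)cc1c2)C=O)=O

C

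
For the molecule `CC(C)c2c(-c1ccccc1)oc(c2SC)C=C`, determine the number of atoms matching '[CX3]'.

2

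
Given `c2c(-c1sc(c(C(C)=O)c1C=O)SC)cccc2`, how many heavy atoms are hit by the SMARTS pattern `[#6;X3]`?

12

The query [#6;X3] means: any carbon (aromatic or not) with three total connections.
Check the 18 heavy atoms by environment: 1× s (aromatic, X2) → no; 10× c (aromatic, X3) → match; 2× C (X3) → match; 2× O (X1) → no; 2× C (X4) → no; 1× S (X2) → no.
Summing the matching environments: 10 + 2 = 12 matching atoms.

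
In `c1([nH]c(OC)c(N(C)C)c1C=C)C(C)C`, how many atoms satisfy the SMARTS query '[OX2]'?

The query [OX2] means: aliphatic oxygen with two total connections — ether, hydroxyl, or ester single-bond O.
Check the 15 heavy atoms by environment: 1× n (aromatic, X3) → no; 4× c (aromatic, X3) → no; 1× N (X3) → no; 6× C (X4) → no; 2× C (X3) → no; 1× O (X2) → match.
That gives 1 matching atom.

1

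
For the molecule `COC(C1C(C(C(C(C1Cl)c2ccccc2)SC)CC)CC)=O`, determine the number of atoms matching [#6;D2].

Check the 23 heavy atoms by environment: 7× C (D3) → no; 1× S (D2) → no; 4× C (D1) → no; 2× C (D2) → match; 1× Cl (D1) → no; 1× c (aromatic, D3) → no; 5× c (aromatic, D2) → match; 1× O (D1) → no; 1× O (D2) → no.
Summing the matching environments: 2 + 5 = 7 matching atoms.

7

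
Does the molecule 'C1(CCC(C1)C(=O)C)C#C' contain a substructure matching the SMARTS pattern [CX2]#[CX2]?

Yes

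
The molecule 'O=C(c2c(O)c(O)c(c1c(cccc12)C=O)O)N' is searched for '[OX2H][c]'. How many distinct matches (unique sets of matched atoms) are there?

3

[OX2H][c] is the SMARTS for a phenol: a hydroxyl oxygen attached to an aromatic carbon.
The molecule carries 3 separate instances of a hydroxyl group (-OH) meeting every constraint; each maps to a distinct set of atoms, giving 3 matches.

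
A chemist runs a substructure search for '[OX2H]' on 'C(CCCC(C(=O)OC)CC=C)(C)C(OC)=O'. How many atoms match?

0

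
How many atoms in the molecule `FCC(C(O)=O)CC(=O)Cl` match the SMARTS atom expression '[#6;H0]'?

2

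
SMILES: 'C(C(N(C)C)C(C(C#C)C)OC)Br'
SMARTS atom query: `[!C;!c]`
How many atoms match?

3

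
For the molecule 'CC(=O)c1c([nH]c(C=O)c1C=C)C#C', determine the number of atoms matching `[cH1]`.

0

The query [cH1] means: aromatic carbon bearing exactly one hydrogen.
Check the 14 heavy atoms by environment: 1× n (aromatic, H1) → no; 4× c (aromatic, H0) → no; 2× C (H0) → no; 2× O (H0) → no; 1× C (H3) → no; 3× C (H1) → no; 1× C (H2) → no.
No environment satisfies the query, so 0 matching atoms.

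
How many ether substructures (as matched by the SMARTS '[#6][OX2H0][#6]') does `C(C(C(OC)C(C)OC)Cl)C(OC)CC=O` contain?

3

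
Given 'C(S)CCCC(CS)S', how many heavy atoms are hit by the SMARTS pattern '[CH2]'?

5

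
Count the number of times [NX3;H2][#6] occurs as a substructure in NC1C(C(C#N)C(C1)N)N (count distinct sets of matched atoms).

3

[NX3;H2][#6] is the SMARTS for a primary amine: a trivalent nitrogen with two H attached to carbon.
The molecule carries 3 separate instances of a primary amino group (-NH2) meeting every constraint; each maps to a distinct set of atoms, giving 3 matches.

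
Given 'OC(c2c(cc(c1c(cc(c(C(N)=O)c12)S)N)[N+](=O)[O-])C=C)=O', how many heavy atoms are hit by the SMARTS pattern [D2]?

3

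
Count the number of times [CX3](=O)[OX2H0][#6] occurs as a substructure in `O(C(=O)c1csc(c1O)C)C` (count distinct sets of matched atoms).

1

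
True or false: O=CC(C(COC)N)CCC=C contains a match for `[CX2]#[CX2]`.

False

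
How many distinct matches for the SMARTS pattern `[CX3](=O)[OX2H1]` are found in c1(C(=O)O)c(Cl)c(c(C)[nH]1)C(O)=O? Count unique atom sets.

[CX3](=O)[OX2H1] is the SMARTS for a carboxylic acid: an sp2 carbon double-bonded to O and single-bonded to an -OH oxygen.
The molecule carries 2 separate instances of a carboxylic acid group (-C(=O)OH) meeting every constraint; each maps to a distinct set of atoms, giving 2 matches.

2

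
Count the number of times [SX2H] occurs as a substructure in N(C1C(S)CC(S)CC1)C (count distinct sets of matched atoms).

2

[SX2H] is the SMARTS for a thiol: an aliphatic sulfur with two connections, one being H.
The molecule carries 2 separate instances of a thiol (-SH) meeting every constraint; each maps to a distinct set of atoms, giving 2 matches.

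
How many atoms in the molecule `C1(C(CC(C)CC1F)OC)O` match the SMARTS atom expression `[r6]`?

6

The query [r6] means: r6 matches atoms in a six-membered ring.
Check the 11 heavy atoms by environment: 6× C (in 6-ring) → match; 1× F (acyclic) → no; 2× C (acyclic) → no; 2× O (acyclic) → no.
That gives 6 matching atoms.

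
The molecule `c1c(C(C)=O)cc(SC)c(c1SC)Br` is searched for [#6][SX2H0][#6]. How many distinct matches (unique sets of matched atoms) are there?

[#6][SX2H0][#6] is the SMARTS for a thioether: an aliphatic sulfur bridging two carbons with no H on the sulfur.
The molecule carries 2 separate instances of a methylthio ether (-SCH3) meeting every constraint; each maps to a distinct set of atoms, giving 2 matches.

2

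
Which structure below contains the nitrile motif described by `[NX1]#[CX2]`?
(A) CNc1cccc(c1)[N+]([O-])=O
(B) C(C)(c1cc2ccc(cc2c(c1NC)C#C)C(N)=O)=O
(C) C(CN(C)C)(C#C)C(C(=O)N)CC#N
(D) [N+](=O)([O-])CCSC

[NX1]#[CX2] describes a nitrogen triple-bonded to a two-connected carbon (a nitrile).
(A) has a nitro group (-[N+](=O)[O-]) but there is no C#N triple bond.
(B) has a primary amide (-C(=O)NH2) but the nitrogen is NX3, not NX1.
(C) contains a nitrile (-C#N), which satisfies every atom and bond constraint.
(D) has a nitro group (-[N+](=O)[O-]) but there is no C#N triple bond.
So the answer is (C).

C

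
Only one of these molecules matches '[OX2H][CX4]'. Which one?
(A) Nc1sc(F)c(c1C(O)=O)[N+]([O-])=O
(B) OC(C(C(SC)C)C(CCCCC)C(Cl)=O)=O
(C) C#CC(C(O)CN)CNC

C

[OX2H][CX4] describes a hydroxyl oxygen bound to an sp3 (X4) carbon (an aliphatic alcohol).
(A) has a carboxylic acid group (-C(=O)OH) but the -OH is on a CX3 carbonyl carbon, not a CX4 carbon.
(B) has a carboxylic acid group (-C(=O)OH) but the -OH is on a CX3 carbonyl carbon, not a CX4 carbon.
(C) contains a hydroxyl group (-OH), which satisfies every atom and bond constraint.
So the answer is (C).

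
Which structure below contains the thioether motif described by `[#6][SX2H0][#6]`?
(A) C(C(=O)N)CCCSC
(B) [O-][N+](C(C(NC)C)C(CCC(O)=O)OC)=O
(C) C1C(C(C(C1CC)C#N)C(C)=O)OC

A

[#6][SX2H0][#6] describes an aliphatic sulfur bridging two carbons with no H on the sulfur (a thioether).
(A) contains a methylthio ether (-SCH3), which satisfies every atom and bond constraint.
(B) has a methoxy ether (-OCH3) but the bridging atom is O, not S.
(C) has a methoxy ether (-OCH3) but the bridging atom is O, not S.
So the answer is (A).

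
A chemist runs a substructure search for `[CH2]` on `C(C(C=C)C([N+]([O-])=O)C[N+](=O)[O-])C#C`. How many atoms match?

The query [CH2] means: aliphatic carbon with exactly two hydrogens.
Check the 14 heavy atoms by environment: 3× C (H2) → match; 4× C (H1) → no; 1× C (H0) → no; 2× N (charge +1, H0) → no; 2× O (charge -1, H0) → no; 2× O (H0) → no.
That gives 3 matching atoms.

3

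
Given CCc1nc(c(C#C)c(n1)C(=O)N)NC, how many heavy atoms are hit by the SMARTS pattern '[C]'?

6

The query [C] means: uppercase C matches aliphatic (non-aromatic) carbon only.
Check the 15 heavy atoms by environment: 2× n (aromatic) → no; 4× c (aromatic) → no; 6× C → match; 1× O → no; 2× N → no.
That gives 6 matching atoms.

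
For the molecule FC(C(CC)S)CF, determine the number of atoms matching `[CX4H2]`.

2

The query [CX4H2] means: sp3 carbon (X4) with exactly two hydrogens.
Check the 8 heavy atoms by environment: 2× C (H2, X4) → match; 2× C (H1, X4) → no; 2× F (H0, X1) → no; 1× C (H3, X4) → no; 1× S (H1, X2) → no.
That gives 2 matching atoms.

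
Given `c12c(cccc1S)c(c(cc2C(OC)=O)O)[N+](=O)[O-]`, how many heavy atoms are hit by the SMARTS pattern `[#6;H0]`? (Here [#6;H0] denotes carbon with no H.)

The query [#6;H0] means: any carbon with no attached hydrogen.
Check the 19 heavy atoms by environment: 6× c (aromatic, H0) → match; 4× c (aromatic, H1) → no; 1× C (H0) → match; 3× O (H0) → no; 1× C (H3) → no; 1× N (charge +1, H0) → no; 1× O (charge -1, H0) → no; 1× S (H1) → no; 1× O (H1) → no.
Summing the matching environments: 6 + 1 = 7 matching atoms.

7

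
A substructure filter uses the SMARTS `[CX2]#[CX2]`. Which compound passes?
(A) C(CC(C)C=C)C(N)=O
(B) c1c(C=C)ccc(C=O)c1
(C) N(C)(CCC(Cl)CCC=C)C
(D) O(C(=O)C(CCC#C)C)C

D

[CX2]#[CX2] describes a carbon-carbon triple bond (an alkyne).
(A) has a vinyl group (-CH=CH2) but the C=C is a double bond; both carbons are CX3, not CX2.
(B) has a vinyl group (-CH=CH2) but the C=C is a double bond; both carbons are CX3, not CX2.
(C) has a vinyl group (-CH=CH2) but the C=C is a double bond; both carbons are CX3, not CX2.
(D) contains an ethynyl group (-C#CH), which satisfies every atom and bond constraint.
So the answer is (D).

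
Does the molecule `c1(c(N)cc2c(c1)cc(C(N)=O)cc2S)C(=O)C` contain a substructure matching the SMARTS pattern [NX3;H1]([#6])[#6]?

The pattern [NX3;H1]([#6])[#6] describes a trivalent nitrogen with one H, bonded to two carbons — a secondary amine.
The closest candidate here is a primary amino group (-NH2), but the nitrogen has H2 and only one carbon neighbour. No other fragment satisfies the full query, so there is no match.

No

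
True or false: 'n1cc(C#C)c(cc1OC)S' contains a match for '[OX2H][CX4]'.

The pattern [OX2H][CX4] describes a hydroxyl oxygen bound to an sp3 (X4) carbon — an aliphatic alcohol.
The closest candidate here is a methoxy ether (-OCH3), but the oxygen has H0 (ether), not H1. No other fragment satisfies the full query, so there is no match.

False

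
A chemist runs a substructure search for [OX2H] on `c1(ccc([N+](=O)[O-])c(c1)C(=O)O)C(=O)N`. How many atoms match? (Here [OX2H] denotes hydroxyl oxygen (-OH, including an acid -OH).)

The query [OX2H] means: aliphatic oxygen with two connections, one of which is H — an -OH oxygen.
Check the 15 heavy atoms by environment: 3× c (aromatic, H1, X3) → no; 3× c (aromatic, H0, X3) → no; 1× N (charge +1, H0, X3) → no; 1× O (charge -1, H0, X1) → no; 3× O (H0, X1) → no; 2× C (H0, X3) → no; 1× O (H1, X2) → match; 1× N (H2, X3) → no.
That gives 1 matching atom.

1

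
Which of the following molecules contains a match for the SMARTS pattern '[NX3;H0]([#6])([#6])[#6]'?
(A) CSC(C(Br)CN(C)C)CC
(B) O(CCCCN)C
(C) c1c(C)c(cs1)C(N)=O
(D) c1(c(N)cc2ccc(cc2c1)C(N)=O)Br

A

[NX3;H0]([#6])([#6])[#6] describes a trivalent nitrogen with no H, bonded to three carbons (a tertiary amine).
(A) contains a dimethylamino group (-N(CH3)2), which satisfies every atom and bond constraint.
(B) has a primary amino group (-NH2) but the nitrogen has H2, not H0 with three carbons.
(C) has a primary amide (-C(=O)NH2) but the amide nitrogen has H2 and only one carbon neighbour.
(D) has a primary amino group (-NH2) but the nitrogen has H2, not H0 with three carbons.
So the answer is (A).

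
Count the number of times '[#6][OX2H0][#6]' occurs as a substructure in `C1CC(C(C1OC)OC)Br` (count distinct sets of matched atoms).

2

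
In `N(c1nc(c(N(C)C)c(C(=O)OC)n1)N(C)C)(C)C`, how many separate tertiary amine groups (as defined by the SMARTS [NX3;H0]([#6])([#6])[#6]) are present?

3

[NX3;H0]([#6])([#6])[#6] is the SMARTS for a tertiary amine: a trivalent nitrogen with no H, bonded to three carbons.
The molecule carries 3 separate instances of a dimethylamino group (-N(CH3)2) meeting every constraint; each maps to a distinct set of atoms, giving 3 matches.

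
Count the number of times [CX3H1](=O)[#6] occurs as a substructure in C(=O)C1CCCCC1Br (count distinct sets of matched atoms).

1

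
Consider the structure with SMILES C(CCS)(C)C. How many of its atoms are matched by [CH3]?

2

Check the 6 heavy atoms by environment: 2× C (H2) → no; 1× S (H1) → no; 1× C (H1) → no; 2× C (H3) → match.
That gives 2 matching atoms.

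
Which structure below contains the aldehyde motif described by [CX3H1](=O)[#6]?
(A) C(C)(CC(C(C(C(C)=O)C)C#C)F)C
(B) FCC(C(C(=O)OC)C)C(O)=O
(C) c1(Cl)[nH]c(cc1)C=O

C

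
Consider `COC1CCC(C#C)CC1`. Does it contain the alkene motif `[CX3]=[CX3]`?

No

The pattern [CX3]=[CX3] describes a non-aromatic C=C double bond between two sp2 carbons — an alkene.
The closest candidate here is an ethynyl group (-C#CH), but the C-C bond is a triple bond, not a double bond. No other fragment satisfies the full query, so there is no match.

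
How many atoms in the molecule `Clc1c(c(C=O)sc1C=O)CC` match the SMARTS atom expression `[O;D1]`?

2

The query [O;D1] means: aliphatic oxygen bonded to exactly one heavy atom.
Check the 12 heavy atoms by environment: 1× s (aromatic, D2) → no; 4× c (aromatic, D3) → no; 1× Cl (D1) → no; 3× C (D2) → no; 1× C (D1) → no; 2× O (D1) → match.
That gives 2 matching atoms.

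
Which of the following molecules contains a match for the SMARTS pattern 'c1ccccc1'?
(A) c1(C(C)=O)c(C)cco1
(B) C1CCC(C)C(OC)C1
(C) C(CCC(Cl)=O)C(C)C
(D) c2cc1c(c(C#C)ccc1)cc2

D

c1ccccc1 describes six aromatic carbons in a ring (a benzene ring).
(A) has a methyl group (-CH3) but no six-membered all-carbon aromatic ring is present.
(B) has a methyl group (-CH3) but no six-membered all-carbon aromatic ring is present.
(C) has a methyl group (-CH3) but no six-membered all-carbon aromatic ring is present.
(D) contains the required atom environment, so the pattern matches.
So the answer is (D).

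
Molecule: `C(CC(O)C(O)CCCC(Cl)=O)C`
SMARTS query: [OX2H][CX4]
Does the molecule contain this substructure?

Yes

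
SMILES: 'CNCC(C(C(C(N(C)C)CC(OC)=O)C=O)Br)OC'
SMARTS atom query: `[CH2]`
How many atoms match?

2

Check the 20 heavy atoms by environment: 2× C (H2) → match; 5× C (H1) → no; 1× N (H0) → no; 5× C (H3) → no; 1× N (H1) → no; 1× Br (H0) → no; 4× O (H0) → no; 1× C (H0) → no.
That gives 2 matching atoms.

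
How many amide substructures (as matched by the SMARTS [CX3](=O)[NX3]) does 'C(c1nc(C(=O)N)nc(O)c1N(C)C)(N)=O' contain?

2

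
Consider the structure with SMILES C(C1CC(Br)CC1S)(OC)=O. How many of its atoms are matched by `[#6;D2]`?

2

Check the 11 heavy atoms by environment: 2× C (D2) → match; 4× C (D3) → no; 1× S (D1) → no; 1× O (D1) → no; 1× O (D2) → no; 1× C (D1) → no; 1× Br (D1) → no.
That gives 2 matching atoms.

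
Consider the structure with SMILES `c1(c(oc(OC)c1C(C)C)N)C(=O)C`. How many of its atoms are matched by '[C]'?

6

The query [C] means: uppercase C matches aliphatic (non-aromatic) carbon only.
Check the 14 heavy atoms by environment: 1× o (aromatic) → no; 4× c (aromatic) → no; 1× N → no; 6× C → match; 2× O → no.
That gives 6 matching atoms.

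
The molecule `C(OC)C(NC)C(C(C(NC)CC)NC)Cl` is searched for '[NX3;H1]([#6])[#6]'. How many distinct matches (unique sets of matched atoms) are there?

[NX3;H1]([#6])[#6] is the SMARTS for a secondary amine: a trivalent nitrogen with one H, bonded to two carbons.
The molecule carries 3 separate instances of an N-methylamino group (-NHCH3) meeting every constraint; each maps to a distinct set of atoms, giving 3 matches.

3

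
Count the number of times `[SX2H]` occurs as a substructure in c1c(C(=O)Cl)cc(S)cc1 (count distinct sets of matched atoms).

1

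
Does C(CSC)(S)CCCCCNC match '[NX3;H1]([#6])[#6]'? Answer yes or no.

Yes

The pattern [NX3;H1]([#6])[#6] describes a trivalent nitrogen with one H, bonded to two carbons — a secondary amine.
The molecule carries an N-methylamino group (-NHCH3), whose atoms satisfy every constraint of the query, so the pattern matches.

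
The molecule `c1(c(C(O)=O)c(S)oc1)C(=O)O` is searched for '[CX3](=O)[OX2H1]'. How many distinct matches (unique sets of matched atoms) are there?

2

[CX3](=O)[OX2H1] is the SMARTS for a carboxylic acid: an sp2 carbon double-bonded to O and single-bonded to an -OH oxygen.
The molecule carries 2 separate instances of a carboxylic acid group (-C(=O)OH) meeting every constraint; each maps to a distinct set of atoms, giving 2 matches.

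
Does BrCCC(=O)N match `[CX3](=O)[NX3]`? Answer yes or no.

Yes

The pattern [CX3](=O)[NX3] describes a carbonyl carbon bonded to a trivalent nitrogen — an amide.
The molecule carries a primary amide (-C(=O)NH2), whose atoms satisfy every constraint of the query, so the pattern matches.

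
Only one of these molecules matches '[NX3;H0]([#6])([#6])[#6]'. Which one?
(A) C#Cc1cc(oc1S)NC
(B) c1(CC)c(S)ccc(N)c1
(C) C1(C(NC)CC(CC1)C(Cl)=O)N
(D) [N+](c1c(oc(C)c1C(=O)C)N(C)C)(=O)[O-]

D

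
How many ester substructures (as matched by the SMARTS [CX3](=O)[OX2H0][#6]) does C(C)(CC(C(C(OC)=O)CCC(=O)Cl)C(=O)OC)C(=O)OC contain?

[CX3](=O)[OX2H0][#6] is the SMARTS for an ester: a carbonyl carbon bonded to an oxygen that is itself bonded to carbon (no H on that O).
The molecule carries 3 separate instances of a methyl-ester group (-C(=O)OCH3) meeting every constraint; each maps to a distinct set of atoms, giving 3 matches.

3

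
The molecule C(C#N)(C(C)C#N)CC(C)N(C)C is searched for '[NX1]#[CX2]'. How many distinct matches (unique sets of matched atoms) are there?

[NX1]#[CX2] is the SMARTS for a nitrile: a nitrogen triple-bonded to a two-connected carbon.
The molecule carries 2 separate instances of a nitrile (-C#N) meeting every constraint; each maps to a distinct set of atoms, giving 2 matches.

2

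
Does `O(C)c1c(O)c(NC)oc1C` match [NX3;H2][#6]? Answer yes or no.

No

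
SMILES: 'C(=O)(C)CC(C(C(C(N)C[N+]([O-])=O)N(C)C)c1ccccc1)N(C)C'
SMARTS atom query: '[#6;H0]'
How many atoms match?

2

Check the 25 heavy atoms by environment: 2× C (H2) → no; 4× C (H1) → no; 2× N (H0) → no; 5× C (H3) → no; 1× N (H2) → no; 1× c (aromatic, H0) → match; 5× c (aromatic, H1) → no; 1× N (charge +1, H0) → no; 1× O (charge -1, H0) → no; 2× O (H0) → no; 1× C (H0) → match.
Summing the matching environments: 1 + 1 = 2 matching atoms.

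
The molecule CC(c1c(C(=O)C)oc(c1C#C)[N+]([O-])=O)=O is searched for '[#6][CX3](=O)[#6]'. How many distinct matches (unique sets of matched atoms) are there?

[#6][CX3](=O)[#6] is the SMARTS for a ketone: a carbonyl carbon (no H) flanked by two carbons.
The molecule carries 2 separate instances of an acetyl/ketone group (-C(=O)CH3) meeting every constraint; each maps to a distinct set of atoms, giving 2 matches.

2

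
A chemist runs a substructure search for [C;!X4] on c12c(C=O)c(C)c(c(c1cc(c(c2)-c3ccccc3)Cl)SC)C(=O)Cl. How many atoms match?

2

The query [C;!X4] means: aliphatic carbon that does not have four total connections.
Check the 25 heavy atoms by environment: 16× c (aromatic, X3) → no; 1× S (X2) → no; 2× C (X4) → no; 2× C (X3) → match; 2× O (X1) → no; 2× Cl (X1) → no.
That gives 2 matching atoms.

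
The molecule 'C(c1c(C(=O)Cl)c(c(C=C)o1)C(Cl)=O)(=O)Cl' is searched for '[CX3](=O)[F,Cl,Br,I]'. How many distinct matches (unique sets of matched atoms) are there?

3

[CX3](=O)[F,Cl,Br,I] is the SMARTS for an acyl halide: a carbonyl carbon bonded to a halogen.
The molecule carries 3 separate instances of an acyl chloride (-C(=O)Cl) meeting every constraint; each maps to a distinct set of atoms, giving 3 matches.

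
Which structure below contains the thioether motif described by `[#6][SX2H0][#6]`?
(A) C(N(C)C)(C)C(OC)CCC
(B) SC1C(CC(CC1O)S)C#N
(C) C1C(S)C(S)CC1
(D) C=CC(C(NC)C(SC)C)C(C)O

[#6][SX2H0][#6] describes an aliphatic sulfur bridging two carbons with no H on the sulfur (a thioether).
(A) has a methoxy ether (-OCH3) but the bridging atom is O, not S.
(B) has a thiol (-SH) but the sulfur has H1, not H0 bridging two carbons.
(C) has a thiol (-SH) but the sulfur has H1, not H0 bridging two carbons.
(D) contains a methylthio ether (-SCH3), which satisfies every atom and bond constraint.
So the answer is (D).

D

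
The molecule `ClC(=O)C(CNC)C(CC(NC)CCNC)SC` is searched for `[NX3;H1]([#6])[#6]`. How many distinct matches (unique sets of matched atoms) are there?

3

[NX3;H1]([#6])[#6] is the SMARTS for a secondary amine: a trivalent nitrogen with one H, bonded to two carbons.
The molecule carries 3 separate instances of an N-methylamino group (-NHCH3) meeting every constraint; each maps to a distinct set of atoms, giving 3 matches.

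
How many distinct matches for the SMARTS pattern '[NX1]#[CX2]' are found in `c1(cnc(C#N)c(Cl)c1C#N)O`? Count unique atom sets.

[NX1]#[CX2] is the SMARTS for a nitrile: a nitrogen triple-bonded to a two-connected carbon.
The molecule carries 2 separate instances of a nitrile (-C#N) meeting every constraint; each maps to a distinct set of atoms, giving 2 matches.

2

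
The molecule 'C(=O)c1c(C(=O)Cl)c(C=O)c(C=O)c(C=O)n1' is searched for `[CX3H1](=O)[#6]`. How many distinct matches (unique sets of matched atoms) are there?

4

[CX3H1](=O)[#6] is the SMARTS for an aldehyde: an sp2 carbon with one H, double-bonded to O and single-bonded to carbon.
The molecule carries 4 separate instances of an aldehyde (-CHO) meeting every constraint; each maps to a distinct set of atoms, giving 4 matches.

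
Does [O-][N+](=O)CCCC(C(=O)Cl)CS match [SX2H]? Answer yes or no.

The pattern [SX2H] describes an aliphatic sulfur with two connections, one being H — a thiol.
The molecule carries a thiol (-SH), whose atoms satisfy every constraint of the query, so the pattern matches.

Yes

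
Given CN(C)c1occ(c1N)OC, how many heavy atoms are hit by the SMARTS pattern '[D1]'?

4

The query [D1] means: atom with exactly one heavy-atom neighbour (degree 1).
Check the 11 heavy atoms by environment: 1× o (aromatic, D2) → no; 1× c (aromatic, D2) → no; 3× c (aromatic, D3) → no; 1× N (D1) → match; 1× O (D2) → no; 3× C (D1) → match; 1× N (D3) → no.
Summing the matching environments: 1 + 3 = 4 matching atoms.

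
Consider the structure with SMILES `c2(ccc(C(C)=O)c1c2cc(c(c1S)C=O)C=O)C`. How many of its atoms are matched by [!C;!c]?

4

The query [!C;!c] means: neither aliphatic nor aromatic carbon — same as [!#6].
Check the 19 heavy atoms by environment: 10× c (aromatic) → no; 5× C → no; 3× O → match; 1× S → match.
Summing the matching environments: 3 + 1 = 4 matching atoms.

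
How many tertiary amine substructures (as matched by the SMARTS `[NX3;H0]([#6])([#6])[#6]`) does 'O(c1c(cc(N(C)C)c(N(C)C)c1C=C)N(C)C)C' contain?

[NX3;H0]([#6])([#6])[#6] is the SMARTS for a tertiary amine: a trivalent nitrogen with no H, bonded to three carbons.
The molecule carries 3 separate instances of a dimethylamino group (-N(CH3)2) meeting every constraint; each maps to a distinct set of atoms, giving 3 matches.

3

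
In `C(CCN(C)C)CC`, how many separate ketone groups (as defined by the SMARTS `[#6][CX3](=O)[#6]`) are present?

0

[#6][CX3](=O)[#6] is the SMARTS for a ketone: a carbonyl carbon (no H) flanked by two carbons.
No fragment in the molecule satisfies every constraint, giving 0 matches.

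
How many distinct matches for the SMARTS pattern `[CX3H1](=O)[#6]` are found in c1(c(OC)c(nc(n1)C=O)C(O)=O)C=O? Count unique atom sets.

2

[CX3H1](=O)[#6] is the SMARTS for an aldehyde: an sp2 carbon with one H, double-bonded to O and single-bonded to carbon.
The molecule carries 2 separate instances of an aldehyde (-CHO) meeting every constraint; each maps to a distinct set of atoms, giving 2 matches.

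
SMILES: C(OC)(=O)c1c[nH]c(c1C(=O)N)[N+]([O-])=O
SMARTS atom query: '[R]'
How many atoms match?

5

The query [R] means: R matches any atom that is part of a ring.
Check the 15 heavy atoms by environment: 1× n (aromatic, in 5-ring) → match; 4× c (aromatic, in 5-ring) → match; 1× N (charge +1, acyclic) → no; 1× O (charge -1, acyclic) → no; 4× O (acyclic) → no; 3× C (acyclic) → no; 1× N (acyclic) → no.
Summing the matching environments: 1 + 4 = 5 matching atoms.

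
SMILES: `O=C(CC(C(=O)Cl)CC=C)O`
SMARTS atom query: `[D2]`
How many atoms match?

3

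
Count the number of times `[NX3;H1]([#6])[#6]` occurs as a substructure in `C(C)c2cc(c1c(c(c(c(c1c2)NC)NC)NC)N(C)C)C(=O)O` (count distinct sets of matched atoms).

[NX3;H1]([#6])[#6] is the SMARTS for a secondary amine: a trivalent nitrogen with one H, bonded to two carbons.
The molecule carries 3 separate instances of an N-methylamino group (-NHCH3) meeting every constraint; each maps to a distinct set of atoms, giving 3 matches.

3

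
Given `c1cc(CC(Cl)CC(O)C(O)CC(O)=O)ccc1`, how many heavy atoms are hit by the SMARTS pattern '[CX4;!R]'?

6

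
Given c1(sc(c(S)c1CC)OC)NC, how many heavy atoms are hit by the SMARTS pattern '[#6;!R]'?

4

Check the 12 heavy atoms by environment: 1× s (aromatic, in 5-ring) → no; 4× c (aromatic, in 5-ring) → no; 1× N (acyclic) → no; 4× C (acyclic) → match; 1× S (acyclic) → no; 1× O (acyclic) → no.
That gives 4 matching atoms.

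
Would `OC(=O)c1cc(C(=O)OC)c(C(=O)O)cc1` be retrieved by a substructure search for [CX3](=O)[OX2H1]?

Yes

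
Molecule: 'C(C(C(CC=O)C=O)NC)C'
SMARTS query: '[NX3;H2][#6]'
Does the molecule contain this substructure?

No

The pattern [NX3;H2][#6] describes a trivalent nitrogen with two H attached to carbon — a primary amine.
The closest candidate here is an N-methylamino group (-NHCH3), but the nitrogen bears two carbons and only one H (H1), not H2. No other fragment satisfies the full query, so there is no match.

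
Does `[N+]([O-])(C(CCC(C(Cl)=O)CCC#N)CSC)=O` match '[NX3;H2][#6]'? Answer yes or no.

The pattern [NX3;H2][#6] describes a trivalent nitrogen with two H attached to carbon — a primary amine.
The closest candidate here is a nitrile (-C#N), but the nitrogen is NX1 (triple-bonded), not NX3 with two H. No other fragment satisfies the full query, so there is no match.

No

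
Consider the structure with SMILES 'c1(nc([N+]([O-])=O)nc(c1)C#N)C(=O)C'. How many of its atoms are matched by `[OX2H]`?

0

Check the 14 heavy atoms by environment: 2× n (aromatic, H0, X2) → no; 3× c (aromatic, H0, X3) → no; 1× c (aromatic, H1, X3) → no; 1× C (H0, X2) → no; 1× N (H0, X1) → no; 1× N (charge +1, H0, X3) → no; 1× O (charge -1, H0, X1) → no; 2× O (H0, X1) → no; 1× C (H0, X3) → no; 1× C (H3, X4) → no.
No environment satisfies the query, so 0 matching atoms.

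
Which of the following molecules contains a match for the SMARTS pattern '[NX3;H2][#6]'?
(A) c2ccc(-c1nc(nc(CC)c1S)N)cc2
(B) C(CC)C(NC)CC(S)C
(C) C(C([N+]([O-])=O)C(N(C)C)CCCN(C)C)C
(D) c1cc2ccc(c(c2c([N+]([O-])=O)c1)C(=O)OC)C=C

[NX3;H2][#6] describes a trivalent nitrogen with two H attached to carbon (a primary amine).
(A) contains a primary amino group (-NH2), which satisfies every atom and bond constraint.
(B) has an N-methylamino group (-NHCH3) but the nitrogen bears two carbons and only one H (H1), not H2.
(C) has a dimethylamino group (-N(CH3)2) but the nitrogen has H0, not H2.
(D) has a nitro group (-[N+](=O)[O-]) but the nitrogen is [N+] with no H, not NX3H2.
So the answer is (A).

A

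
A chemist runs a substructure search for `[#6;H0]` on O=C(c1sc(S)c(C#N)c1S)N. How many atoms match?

The query [#6;H0] means: any carbon with no attached hydrogen.
Check the 12 heavy atoms by environment: 1× s (aromatic, H0) → no; 4× c (aromatic, H0) → match; 2× S (H1) → no; 2× C (H0) → match; 1× N (H0) → no; 1× O (H0) → no; 1× N (H2) → no.
Summing the matching environments: 4 + 2 = 6 matching atoms.

6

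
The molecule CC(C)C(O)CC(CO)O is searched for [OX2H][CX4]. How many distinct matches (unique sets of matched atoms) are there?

[OX2H][CX4] is the SMARTS for an aliphatic alcohol: a hydroxyl oxygen bound to an sp3 (X4) carbon.
The molecule carries 3 separate instances of a hydroxyl group (-OH) meeting every constraint; each maps to a distinct set of atoms, giving 3 matches.

3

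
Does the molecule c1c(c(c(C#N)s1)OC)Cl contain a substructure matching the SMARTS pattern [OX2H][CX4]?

The pattern [OX2H][CX4] describes a hydroxyl oxygen bound to an sp3 (X4) carbon — an aliphatic alcohol.
The closest candidate here is a methoxy ether (-OCH3), but the oxygen has H0 (ether), not H1. No other fragment satisfies the full query, so there is no match.

No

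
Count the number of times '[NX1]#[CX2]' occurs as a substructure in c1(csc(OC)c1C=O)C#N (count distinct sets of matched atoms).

[NX1]#[CX2] is the SMARTS for a nitrile: a nitrogen triple-bonded to a two-connected carbon.
Exactly one fragment in the molecule meets all constraints, giving 1 match.

1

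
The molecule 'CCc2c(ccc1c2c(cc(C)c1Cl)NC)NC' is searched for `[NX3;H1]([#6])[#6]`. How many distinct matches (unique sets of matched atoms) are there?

[NX3;H1]([#6])[#6] is the SMARTS for a secondary amine: a trivalent nitrogen with one H, bonded to two carbons.
The molecule carries 2 separate instances of an N-methylamino group (-NHCH3) meeting every constraint; each maps to a distinct set of atoms, giving 2 matches.

2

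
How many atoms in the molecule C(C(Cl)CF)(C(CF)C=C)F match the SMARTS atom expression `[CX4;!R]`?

5

The query [CX4;!R] means: aliphatic carbon with four total connections, not in a ring.
Check the 11 heavy atoms by environment: 5× C (X4, acyclic) → match; 3× F (X1, acyclic) → no; 2× C (X3, acyclic) → no; 1× Cl (X1, acyclic) → no.
That gives 5 matching atoms.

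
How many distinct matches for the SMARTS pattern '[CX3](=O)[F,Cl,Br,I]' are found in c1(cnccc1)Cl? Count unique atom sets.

0

[CX3](=O)[F,Cl,Br,I] is the SMARTS for an acyl halide: a carbonyl carbon bonded to a halogen.
The molecule has a chloro substituent, but the Cl is not on a carbonyl carbon; nothing else fits, so there are 0 matches.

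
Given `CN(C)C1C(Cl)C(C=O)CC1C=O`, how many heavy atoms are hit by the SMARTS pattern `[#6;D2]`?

The query [#6;D2] means: any carbon bonded to exactly two heavy atoms.
Check the 13 heavy atoms by environment: 4× C (D3) → no; 3× C (D2) → match; 1× Cl (D1) → no; 2× O (D1) → no; 1× N (D3) → no; 2× C (D1) → no.
That gives 3 matching atoms.

3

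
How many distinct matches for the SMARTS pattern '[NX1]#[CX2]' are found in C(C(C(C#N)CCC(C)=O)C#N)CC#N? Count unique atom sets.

3

[NX1]#[CX2] is the SMARTS for a nitrile: a nitrogen triple-bonded to a two-connected carbon.
The molecule carries 3 separate instances of a nitrile (-C#N) meeting every constraint; each maps to a distinct set of atoms, giving 3 matches.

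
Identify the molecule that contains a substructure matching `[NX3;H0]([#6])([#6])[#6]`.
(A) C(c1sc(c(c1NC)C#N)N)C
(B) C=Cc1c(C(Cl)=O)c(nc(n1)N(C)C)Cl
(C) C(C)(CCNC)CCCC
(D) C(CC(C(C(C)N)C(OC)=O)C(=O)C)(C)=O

B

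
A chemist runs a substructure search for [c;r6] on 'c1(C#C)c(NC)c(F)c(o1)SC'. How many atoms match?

0

The query [c;r6] means: aromatic carbon that belongs to a six-membered ring.
Check the 12 heavy atoms by environment: 1× o (aromatic, in 5-ring) → no; 4× c (aromatic, in 5-ring) → no; 1× N (acyclic) → no; 4× C (acyclic) → no; 1× F (acyclic) → no; 1× S (acyclic) → no.
No environment satisfies the query, so 0 matching atoms.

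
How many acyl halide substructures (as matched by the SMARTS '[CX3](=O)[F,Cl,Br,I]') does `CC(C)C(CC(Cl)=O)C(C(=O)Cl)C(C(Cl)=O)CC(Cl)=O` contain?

4

[CX3](=O)[F,Cl,Br,I] is the SMARTS for an acyl halide: a carbonyl carbon bonded to a halogen.
The molecule carries 4 separate instances of an acyl chloride (-C(=O)Cl) meeting every constraint; each maps to a distinct set of atoms, giving 4 matches.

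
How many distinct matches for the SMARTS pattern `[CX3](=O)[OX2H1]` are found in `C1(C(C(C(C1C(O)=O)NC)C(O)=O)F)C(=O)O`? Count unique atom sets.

[CX3](=O)[OX2H1] is the SMARTS for a carboxylic acid: an sp2 carbon double-bonded to O and single-bonded to an -OH oxygen.
The molecule carries 3 separate instances of a carboxylic acid group (-C(=O)OH) meeting every constraint; each maps to a distinct set of atoms, giving 3 matches.

3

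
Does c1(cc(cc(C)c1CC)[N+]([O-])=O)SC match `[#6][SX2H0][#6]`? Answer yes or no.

The pattern [#6][SX2H0][#6] describes an aliphatic sulfur bridging two carbons with no H on the sulfur — a thioether.
The molecule carries a methylthio ether (-SCH3), whose atoms satisfy every constraint of the query, so the pattern matches.

Yes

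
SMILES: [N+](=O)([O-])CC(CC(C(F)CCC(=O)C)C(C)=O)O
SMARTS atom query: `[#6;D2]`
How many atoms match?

4

Check the 18 heavy atoms by environment: 4× C (D2) → match; 5× C (D3) → no; 4× O (D1) → no; 2× C (D1) → no; 1× F (D1) → no; 1× N (charge +1, D3) → no; 1× O (charge -1, D1) → no.
That gives 4 matching atoms.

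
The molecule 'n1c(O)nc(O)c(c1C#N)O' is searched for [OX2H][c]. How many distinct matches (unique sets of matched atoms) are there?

3

[OX2H][c] is the SMARTS for a phenol: a hydroxyl oxygen attached to an aromatic carbon.
The molecule carries 3 separate instances of a hydroxyl group (-OH) meeting every constraint; each maps to a distinct set of atoms, giving 3 matches.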